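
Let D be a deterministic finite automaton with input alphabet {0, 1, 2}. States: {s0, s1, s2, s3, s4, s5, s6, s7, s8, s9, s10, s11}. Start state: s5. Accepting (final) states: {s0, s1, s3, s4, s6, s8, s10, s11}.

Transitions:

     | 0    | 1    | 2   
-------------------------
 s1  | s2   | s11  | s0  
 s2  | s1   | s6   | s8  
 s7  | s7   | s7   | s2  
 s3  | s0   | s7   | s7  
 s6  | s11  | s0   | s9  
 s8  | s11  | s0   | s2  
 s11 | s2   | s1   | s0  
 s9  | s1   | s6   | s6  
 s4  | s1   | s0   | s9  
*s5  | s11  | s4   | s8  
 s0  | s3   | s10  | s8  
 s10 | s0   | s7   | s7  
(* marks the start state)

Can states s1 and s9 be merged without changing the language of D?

No

All states are reachable from the start state.
P0 = {s0,s1,s3,s4,s6,s8,s10,s11} | {s2,s5,s7,s9}.
On input 0, block {s0,s1,s3,s4,s6,s8,s10,s11} splits into {s0,s3,s4,s6,s8,s10} and {s1,s11}.
Split {s0,s3,s4,s6,s8,s10} by δ(·,0) → {s0,s3,s10} and {s4,s6,s8}.
Split {s0,s3,s10} by δ(·,1) → {s3,s10} and {s0}.
Refine {s2,s5,s7,s9} on symbol 0: members go to different blocks, giving {s2,s5,s9} and {s7}.
No further refinement is possible. Final partition (6 blocks): {s3,s10} | {s2,s5,s9} | {s1,s11} | {s4,s6,s8} | {s0} | {s7}.
s1 and s9 end up in different blocks, so they are distinguishable. For instance, the string 'ε' is accepted from only s1.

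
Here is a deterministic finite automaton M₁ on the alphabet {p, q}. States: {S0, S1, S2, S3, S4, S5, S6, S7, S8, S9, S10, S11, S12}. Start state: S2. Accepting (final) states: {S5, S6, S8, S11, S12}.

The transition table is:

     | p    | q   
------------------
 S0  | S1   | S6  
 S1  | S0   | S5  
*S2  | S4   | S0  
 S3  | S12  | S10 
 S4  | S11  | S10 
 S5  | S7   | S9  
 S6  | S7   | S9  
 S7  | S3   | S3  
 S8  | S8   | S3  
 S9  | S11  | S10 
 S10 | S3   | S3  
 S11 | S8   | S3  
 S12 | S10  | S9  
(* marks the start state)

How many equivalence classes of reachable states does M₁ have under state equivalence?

Every state is reachable, so we keep all 13.
Initial partition by acceptance: {S5,S6,S8,S11,S12} | {S0,S1,S2,S3,S4,S7,S9,S10}.
Split {S5,S6,S8,S11,S12} by δ(·,p) → {S5,S6,S12} and {S8,S11}.
On input p, block {S0,S1,S2,S3,S4,S7,S9,S10} splits into {S0,S1,S2,S7,S10} and {S4,S9} and {S3}.
Refine {S0,S1,S2,S7,S10} on symbol p: members go to different blocks, giving {S0,S1} and {S7,S10} and {S2}.
Stable partition: {S5,S6,S12} | {S0,S1} | {S8,S11} | {S4,S9} | {S3} | {S7,S10} | {S2} — 7 equivalence classes.

7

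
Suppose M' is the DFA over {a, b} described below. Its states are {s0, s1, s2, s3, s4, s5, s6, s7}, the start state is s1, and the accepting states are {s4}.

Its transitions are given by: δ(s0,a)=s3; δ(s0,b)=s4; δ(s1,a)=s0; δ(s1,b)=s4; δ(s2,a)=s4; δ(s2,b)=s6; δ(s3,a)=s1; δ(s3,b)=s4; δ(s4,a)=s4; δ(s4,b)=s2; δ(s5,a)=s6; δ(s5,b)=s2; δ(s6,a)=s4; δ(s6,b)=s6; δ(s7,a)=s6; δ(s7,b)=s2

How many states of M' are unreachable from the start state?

No path from s1 leads to s5, s7; the other 6 states are all reachable.

2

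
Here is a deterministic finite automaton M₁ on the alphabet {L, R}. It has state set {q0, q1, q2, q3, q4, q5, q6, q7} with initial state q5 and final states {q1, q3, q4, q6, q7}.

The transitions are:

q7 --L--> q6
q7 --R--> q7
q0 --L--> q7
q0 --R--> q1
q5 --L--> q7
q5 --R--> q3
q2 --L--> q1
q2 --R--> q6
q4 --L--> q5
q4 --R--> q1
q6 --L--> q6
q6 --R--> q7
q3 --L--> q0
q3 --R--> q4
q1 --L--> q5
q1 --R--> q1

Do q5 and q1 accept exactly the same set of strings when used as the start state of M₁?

States {q2} cannot be reached from the start state, so discard them.
P0 = {q1,q3,q4,q6,q7} | {q0,q5}.
Refine {q1,q3,q4,q6,q7} on symbol L: members go to different blocks, giving {q1,q3,q4} and {q6,q7}.
No further refinement is possible. Final partition (3 blocks): {q1,q3,q4} | {q0,q5} | {q6,q7}.
q5 and q1 end up in different blocks, so they are distinguishable. For instance, the string 'ε' is accepted from only q1.

No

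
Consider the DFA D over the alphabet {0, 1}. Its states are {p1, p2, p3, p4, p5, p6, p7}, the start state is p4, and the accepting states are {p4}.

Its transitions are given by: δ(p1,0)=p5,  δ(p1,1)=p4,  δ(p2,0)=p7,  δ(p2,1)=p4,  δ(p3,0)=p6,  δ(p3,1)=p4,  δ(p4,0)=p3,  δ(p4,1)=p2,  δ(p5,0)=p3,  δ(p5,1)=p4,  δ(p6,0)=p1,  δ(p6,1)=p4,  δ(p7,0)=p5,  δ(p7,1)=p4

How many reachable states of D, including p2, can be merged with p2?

6

Every state is reachable, so we keep all 7.
Start with accepting vs non-accepting: {p4} | {p1,p2,p3,p5,p6,p7}.
The partition is now stable with 2 blocks: {p4} | {p1,p2,p3,p5,p6,p7}.
State p2 belongs to the block {p1,p2,p3,p5,p6,p7}, which has 6 states.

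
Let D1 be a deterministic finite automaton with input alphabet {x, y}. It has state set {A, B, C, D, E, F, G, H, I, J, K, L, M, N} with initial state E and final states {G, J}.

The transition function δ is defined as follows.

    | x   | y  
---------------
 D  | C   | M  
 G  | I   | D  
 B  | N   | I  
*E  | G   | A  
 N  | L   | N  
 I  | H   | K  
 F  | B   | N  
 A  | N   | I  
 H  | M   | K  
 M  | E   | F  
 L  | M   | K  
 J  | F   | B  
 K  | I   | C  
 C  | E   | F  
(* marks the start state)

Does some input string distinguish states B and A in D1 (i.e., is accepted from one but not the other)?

No

States {J} cannot be reached from the start state, so discard them.
P0 = {G} | {A,B,C,D,E,F,H,I,K,L,M,N}.
Split {A,B,C,D,E,F,H,I,K,L,M,N} by δ(·,x) → {A,B,C,D,F,H,I,K,L,M,N} and {E}.
On input x, block {A,B,C,D,F,H,I,K,L,M,N} splits into {A,B,D,F,H,I,K,L,N} and {C,M}.
Split {A,B,D,F,H,I,K,L,N} by δ(·,x) → {A,B,F,I,K,N} and {D,H,L}.
On input x, block {A,B,F,I,K,N} splits into {A,B,F,K} and {I,N}.
Split {A,B,F,K} by δ(·,x) → {A,B,K} and {F}.
Refine {A,B,K} on symbol y: members go to different blocks, giving {A,B} and {K}.
Refine {D,H,L} on symbol y: members go to different blocks, giving {H,L} and {D}.
On input y, block {I,N} splits into {I} and {N}.
The partition is now stable with 10 blocks: {G} | {A,B} | {E} | {C,M} | {H,L} | {I} | {F} | {K} | {D} | {N}.
B and A lie in the same block of the stable partition, so they are equivalent — no string distinguishes them.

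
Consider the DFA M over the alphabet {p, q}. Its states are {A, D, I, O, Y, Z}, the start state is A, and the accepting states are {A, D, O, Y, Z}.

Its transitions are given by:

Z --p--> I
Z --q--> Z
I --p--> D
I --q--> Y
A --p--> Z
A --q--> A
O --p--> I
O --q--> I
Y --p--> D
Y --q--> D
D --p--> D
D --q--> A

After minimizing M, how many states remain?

5

States {O} cannot be reached from the start state, so discard them.
Initial partition by acceptance: {A,D,Y,Z} | {I}.
Refine {A,D,Y,Z} on symbol p: members go to different blocks, giving {A,D,Y} and {Z}.
On input p, block {A,D,Y} splits into {D,Y} and {A}.
Refine {D,Y} on symbol q: members go to different blocks, giving {D} and {Y}.
Stable partition: {D} | {I} | {Z} | {A} | {Y} — 5 equivalence classes.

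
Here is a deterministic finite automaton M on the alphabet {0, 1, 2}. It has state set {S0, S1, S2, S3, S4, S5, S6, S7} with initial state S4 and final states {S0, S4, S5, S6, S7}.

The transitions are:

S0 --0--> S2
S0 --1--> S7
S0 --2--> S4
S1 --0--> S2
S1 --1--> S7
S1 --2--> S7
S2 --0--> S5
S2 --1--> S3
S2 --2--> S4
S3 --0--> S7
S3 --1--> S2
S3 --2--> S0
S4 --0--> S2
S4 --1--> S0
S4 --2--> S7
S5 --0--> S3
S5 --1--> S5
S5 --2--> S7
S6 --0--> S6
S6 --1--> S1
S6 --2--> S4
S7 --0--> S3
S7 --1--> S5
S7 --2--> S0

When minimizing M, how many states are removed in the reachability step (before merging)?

BFS from S4 reaches {S0, S2, S3, S4, S5, S7}; the 2 state(s) S1, S6 are never visited.

2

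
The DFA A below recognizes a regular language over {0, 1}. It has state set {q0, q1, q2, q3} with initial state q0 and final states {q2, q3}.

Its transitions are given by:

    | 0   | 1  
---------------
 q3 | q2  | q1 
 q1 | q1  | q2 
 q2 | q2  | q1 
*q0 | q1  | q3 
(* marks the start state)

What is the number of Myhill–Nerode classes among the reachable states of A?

2

Every state is reachable, so we keep all 4.
P0 = {q2,q3} | {q0,q1}.
Stable partition: {q2,q3} | {q0,q1} — 2 equivalence classes.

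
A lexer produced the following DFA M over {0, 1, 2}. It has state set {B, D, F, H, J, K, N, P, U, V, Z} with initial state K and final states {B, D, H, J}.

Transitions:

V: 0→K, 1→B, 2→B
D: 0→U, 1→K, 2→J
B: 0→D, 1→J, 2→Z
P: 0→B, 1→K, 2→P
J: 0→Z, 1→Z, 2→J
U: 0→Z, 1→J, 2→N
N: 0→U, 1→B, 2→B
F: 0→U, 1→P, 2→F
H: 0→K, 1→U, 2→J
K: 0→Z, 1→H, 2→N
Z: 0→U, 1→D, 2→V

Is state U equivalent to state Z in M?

Reachable states from the start: {B,D,H,J,K,N,U,V,Z}. Unreachable: {F,P} — drop them.
P0 = {B,D,H,J} | {K,N,U,V,Z}.
On input 0, block {B,D,H,J} splits into {D,H,J} and {B}.
Refine {K,N,U,V,Z} on symbol 1: members go to different blocks, giving {K,U,Z} and {N,V}.
Stable partition: {D,H,J} | {K,U,Z} | {B} | {N,V} — 4 equivalence classes.
U and Z lie in the same block of the stable partition, so they are equivalent — no string distinguishes them.

Yes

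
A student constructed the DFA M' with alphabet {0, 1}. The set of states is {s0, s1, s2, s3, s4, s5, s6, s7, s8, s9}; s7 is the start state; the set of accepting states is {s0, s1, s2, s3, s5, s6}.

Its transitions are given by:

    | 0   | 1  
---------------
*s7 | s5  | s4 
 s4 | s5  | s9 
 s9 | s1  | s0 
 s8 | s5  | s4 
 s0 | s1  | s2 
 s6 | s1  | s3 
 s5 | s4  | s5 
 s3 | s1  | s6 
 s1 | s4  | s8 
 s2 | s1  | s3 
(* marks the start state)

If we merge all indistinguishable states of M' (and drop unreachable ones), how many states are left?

P0 = {s0,s1,s2,s3,s5,s6} | {s4,s7,s8,s9}.
Refine {s0,s1,s2,s3,s5,s6} on symbol 0: members go to different blocks, giving {s0,s2,s3,s6} and {s1,s5}.
Refine {s4,s7,s8,s9} on symbol 1: members go to different blocks, giving {s4,s7,s8} and {s9}.
Refine {s4,s7,s8} on symbol 1: members go to different blocks, giving {s7,s8} and {s4}.
On input 1, block {s1,s5} splits into {s1} and {s5}.
No further refinement is possible. Final partition (6 blocks): {s0,s2,s3,s6} | {s7,s8} | {s1} | {s9} | {s4} | {s5}.

6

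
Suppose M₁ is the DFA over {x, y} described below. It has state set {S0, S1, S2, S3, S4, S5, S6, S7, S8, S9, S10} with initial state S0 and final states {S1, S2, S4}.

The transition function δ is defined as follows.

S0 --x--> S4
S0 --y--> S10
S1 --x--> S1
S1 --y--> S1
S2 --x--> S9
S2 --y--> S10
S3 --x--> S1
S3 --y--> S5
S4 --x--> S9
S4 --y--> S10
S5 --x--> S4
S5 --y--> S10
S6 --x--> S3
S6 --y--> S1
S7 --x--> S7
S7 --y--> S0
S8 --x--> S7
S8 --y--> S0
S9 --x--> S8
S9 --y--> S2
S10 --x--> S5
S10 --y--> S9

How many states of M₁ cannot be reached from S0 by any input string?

No path from S0 leads to S1, S3, S6; the other 8 states are all reachable.

3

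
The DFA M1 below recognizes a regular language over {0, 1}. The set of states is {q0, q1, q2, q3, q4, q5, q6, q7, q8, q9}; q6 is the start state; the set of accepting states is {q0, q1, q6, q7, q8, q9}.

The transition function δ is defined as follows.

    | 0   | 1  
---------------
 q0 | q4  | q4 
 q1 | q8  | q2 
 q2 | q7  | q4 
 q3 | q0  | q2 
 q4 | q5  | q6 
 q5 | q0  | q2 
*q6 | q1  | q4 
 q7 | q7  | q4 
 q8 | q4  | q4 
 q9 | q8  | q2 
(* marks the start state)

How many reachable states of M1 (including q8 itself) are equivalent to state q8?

Reachable states from the start: {q0,q1,q2,q4,q5,q6,q7,q8}. Unreachable: {q3,q9} — drop them.
P0 = {q0,q1,q6,q7,q8} | {q2,q4,q5}.
On input 0, block {q0,q1,q6,q7,q8} splits into {q1,q6,q7} and {q0,q8}.
Refine {q1,q6,q7} on symbol 0: members go to different blocks, giving {q6,q7} and {q1}.
On input 0, block {q6,q7} splits into {q6} and {q7}.
Split {q2,q4,q5} by δ(·,0) → {q2} and {q4} and {q5}.
No further refinement is possible. Final partition (7 blocks): {q6} | {q2} | {q0,q8} | {q1} | {q7} | {q4} | {q5}.
State q8 belongs to the block {q0,q8}, which has 2 states.

2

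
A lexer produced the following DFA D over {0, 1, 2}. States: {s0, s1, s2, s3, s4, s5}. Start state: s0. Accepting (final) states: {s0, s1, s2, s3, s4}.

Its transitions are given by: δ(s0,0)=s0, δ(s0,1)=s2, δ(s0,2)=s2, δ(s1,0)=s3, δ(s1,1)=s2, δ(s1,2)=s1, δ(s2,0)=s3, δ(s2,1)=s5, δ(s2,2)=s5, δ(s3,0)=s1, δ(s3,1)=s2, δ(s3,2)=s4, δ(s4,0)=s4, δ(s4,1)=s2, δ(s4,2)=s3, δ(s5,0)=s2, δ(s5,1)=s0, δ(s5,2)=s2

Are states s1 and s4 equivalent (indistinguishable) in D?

Yes

Start with accepting vs non-accepting: {s0,s1,s2,s3,s4} | {s5}.
Refine {s0,s1,s2,s3,s4} on symbol 1: members go to different blocks, giving {s0,s1,s3,s4} and {s2}.
Split {s0,s1,s3,s4} by δ(·,2) → {s1,s3,s4} and {s0}.
The partition is now stable with 4 blocks: {s1,s3,s4} | {s5} | {s2} | {s0}.
s1 and s4 lie in the same block of the stable partition, so they are equivalent — no string distinguishes them.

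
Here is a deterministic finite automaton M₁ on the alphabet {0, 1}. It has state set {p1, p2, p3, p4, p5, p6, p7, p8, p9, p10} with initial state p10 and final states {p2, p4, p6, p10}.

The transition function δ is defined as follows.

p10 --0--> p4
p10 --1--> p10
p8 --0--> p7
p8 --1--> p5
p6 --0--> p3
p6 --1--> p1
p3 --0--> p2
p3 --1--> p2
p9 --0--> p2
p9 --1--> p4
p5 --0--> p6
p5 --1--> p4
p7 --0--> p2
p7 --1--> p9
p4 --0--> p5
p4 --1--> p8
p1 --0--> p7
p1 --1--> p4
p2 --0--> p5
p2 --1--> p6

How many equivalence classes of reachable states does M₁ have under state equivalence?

Every state is reachable, so we keep all 10.
Start with accepting vs non-accepting: {p2,p4,p6,p10} | {p1,p3,p5,p7,p8,p9}.
On input 0, block {p2,p4,p6,p10} splits into {p2,p4,p6} and {p10}.
Split {p2,p4,p6} by δ(·,1) → {p4,p6} and {p2}.
Refine {p1,p3,p5,p7,p8,p9} on symbol 0: members go to different blocks, giving {p3,p7,p9} and {p1,p8} and {p5}.
Refine {p4,p6} on symbol 0: members go to different blocks, giving {p4} and {p6}.
Split {p3,p7,p9} by δ(·,1) → {p3} and {p7} and {p9}.
Refine {p1,p8} on symbol 1: members go to different blocks, giving {p1} and {p8}.
The partition is now stable with 10 blocks: {p4} | {p3} | {p10} | {p2} | {p1} | {p5} | {p6} | {p7} | {p9} | {p8}.

10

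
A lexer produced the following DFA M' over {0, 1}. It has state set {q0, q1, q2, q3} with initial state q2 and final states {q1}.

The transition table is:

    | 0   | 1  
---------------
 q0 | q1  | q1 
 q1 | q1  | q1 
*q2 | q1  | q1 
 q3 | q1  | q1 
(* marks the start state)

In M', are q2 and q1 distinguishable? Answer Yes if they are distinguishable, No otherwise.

Yes

Reachable states from the start: {q1,q2}. Unreachable: {q0,q3} — drop them.
Initial partition by acceptance: {q1} | {q2}.
The partition is now stable with 2 blocks: {q1} | {q2}.
q2 and q1 end up in different blocks, so they are distinguishable. For instance, the string 'ε' is accepted from only q1.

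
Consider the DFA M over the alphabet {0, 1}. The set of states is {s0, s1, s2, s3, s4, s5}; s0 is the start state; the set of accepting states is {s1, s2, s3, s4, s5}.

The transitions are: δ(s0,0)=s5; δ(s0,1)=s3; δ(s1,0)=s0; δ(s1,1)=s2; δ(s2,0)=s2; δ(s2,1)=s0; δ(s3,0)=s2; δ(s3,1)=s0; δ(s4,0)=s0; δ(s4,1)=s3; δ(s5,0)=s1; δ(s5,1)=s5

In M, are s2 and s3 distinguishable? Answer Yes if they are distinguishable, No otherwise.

No

First remove the unreachable states {s4}; 5 states remain.
Start with accepting vs non-accepting: {s1,s2,s3,s5} | {s0}.
Split {s1,s2,s3,s5} by δ(·,0) → {s2,s3,s5} and {s1}.
Split {s2,s3,s5} by δ(·,0) → {s2,s3} and {s5}.
No further refinement is possible. Final partition (4 blocks): {s2,s3} | {s0} | {s1} | {s5}.
s2 and s3 lie in the same block of the stable partition, so they are equivalent — no string distinguishes them.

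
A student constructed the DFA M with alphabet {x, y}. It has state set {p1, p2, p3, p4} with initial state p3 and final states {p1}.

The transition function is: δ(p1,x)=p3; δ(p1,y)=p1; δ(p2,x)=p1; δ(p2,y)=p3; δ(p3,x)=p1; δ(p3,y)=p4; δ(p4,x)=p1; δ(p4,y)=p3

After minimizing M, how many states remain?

2

States {p2} cannot be reached from the start state, so discard them.
Initial partition by acceptance: {p1} | {p3,p4}.
No further refinement is possible. Final partition (2 blocks): {p1} | {p3,p4}.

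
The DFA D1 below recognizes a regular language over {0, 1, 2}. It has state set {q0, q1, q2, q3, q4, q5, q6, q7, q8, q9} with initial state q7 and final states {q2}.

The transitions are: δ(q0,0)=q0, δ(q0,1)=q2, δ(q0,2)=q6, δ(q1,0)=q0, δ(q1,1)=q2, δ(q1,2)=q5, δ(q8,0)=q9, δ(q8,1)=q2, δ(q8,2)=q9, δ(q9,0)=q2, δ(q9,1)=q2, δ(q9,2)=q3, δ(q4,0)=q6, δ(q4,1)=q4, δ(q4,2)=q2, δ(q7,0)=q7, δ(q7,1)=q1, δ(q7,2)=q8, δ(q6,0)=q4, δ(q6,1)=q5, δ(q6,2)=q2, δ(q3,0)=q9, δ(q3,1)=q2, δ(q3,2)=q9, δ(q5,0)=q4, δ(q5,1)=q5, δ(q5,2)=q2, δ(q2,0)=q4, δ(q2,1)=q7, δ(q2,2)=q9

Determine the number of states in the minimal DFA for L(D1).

Initial partition by acceptance: {q2} | {q0,q1,q3,q4,q5,q6,q7,q8,q9}.
On input 0, block {q0,q1,q3,q4,q5,q6,q7,q8,q9} splits into {q0,q1,q3,q4,q5,q6,q7,q8} and {q9}.
On input 0, block {q0,q1,q3,q4,q5,q6,q7,q8} splits into {q0,q1,q4,q5,q6,q7} and {q3,q8}.
Refine {q0,q1,q4,q5,q6,q7} on symbol 1: members go to different blocks, giving {q4,q5,q6,q7} and {q0,q1}.
On input 1, block {q4,q5,q6,q7} splits into {q4,q5,q6} and {q7}.
No further refinement is possible. Final partition (6 blocks): {q2} | {q4,q5,q6} | {q9} | {q3,q8} | {q0,q1} | {q7}.

6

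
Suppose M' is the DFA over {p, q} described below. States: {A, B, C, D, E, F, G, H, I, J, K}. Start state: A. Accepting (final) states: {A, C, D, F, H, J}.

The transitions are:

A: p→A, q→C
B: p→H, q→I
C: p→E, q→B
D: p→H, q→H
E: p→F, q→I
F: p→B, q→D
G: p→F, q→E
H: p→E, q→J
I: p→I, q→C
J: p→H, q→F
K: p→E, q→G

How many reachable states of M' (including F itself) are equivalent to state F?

2

States {G,K} cannot be reached from the start state, so discard them.
P0 = {A,C,D,F,H,J} | {B,E,I}.
Refine {A,C,D,F,H,J} on symbol p: members go to different blocks, giving {A,D,J} and {C,F,H}.
On input p, block {A,D,J} splits into {D,J} and {A}.
On input p, block {B,E,I} splits into {B,E} and {I}.
Refine {C,F,H} on symbol q: members go to different blocks, giving {F,H} and {C}.
No further refinement is possible. Final partition (6 blocks): {D,J} | {B,E} | {F,H} | {A} | {I} | {C}.
State F belongs to the block {F,H}, which has 2 states.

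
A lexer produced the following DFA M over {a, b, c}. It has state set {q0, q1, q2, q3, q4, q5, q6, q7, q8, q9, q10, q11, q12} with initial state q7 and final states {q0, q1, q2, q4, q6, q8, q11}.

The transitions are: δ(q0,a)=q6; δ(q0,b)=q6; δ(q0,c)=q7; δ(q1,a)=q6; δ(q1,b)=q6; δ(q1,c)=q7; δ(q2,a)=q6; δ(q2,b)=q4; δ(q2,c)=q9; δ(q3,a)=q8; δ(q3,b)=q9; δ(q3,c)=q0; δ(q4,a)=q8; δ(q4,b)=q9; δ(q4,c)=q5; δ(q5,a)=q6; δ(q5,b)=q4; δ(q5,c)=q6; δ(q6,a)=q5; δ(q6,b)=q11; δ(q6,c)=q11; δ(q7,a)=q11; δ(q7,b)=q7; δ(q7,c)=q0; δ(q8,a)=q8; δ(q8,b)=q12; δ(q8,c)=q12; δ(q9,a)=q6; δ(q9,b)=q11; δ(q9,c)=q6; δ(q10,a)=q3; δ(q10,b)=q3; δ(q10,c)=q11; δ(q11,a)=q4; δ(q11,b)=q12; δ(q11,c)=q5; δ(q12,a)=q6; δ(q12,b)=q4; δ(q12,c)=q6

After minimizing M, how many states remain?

Reachable states from the start: {q0,q4,q5,q6,q7,q8,q9,q11,q12}. Unreachable: {q1,q2,q3,q10} — drop them.
Initial partition by acceptance: {q0,q4,q6,q8,q11} | {q5,q7,q9,q12}.
On input a, block {q0,q4,q6,q8,q11} splits into {q0,q4,q8,q11} and {q6}.
On input a, block {q0,q4,q8,q11} splits into {q4,q8,q11} and {q0}.
Refine {q5,q7,q9,q12} on symbol a: members go to different blocks, giving {q5,q9,q12} and {q7}.
Stable partition: {q4,q8,q11} | {q5,q9,q12} | {q6} | {q0} | {q7} — 5 equivalence classes.

5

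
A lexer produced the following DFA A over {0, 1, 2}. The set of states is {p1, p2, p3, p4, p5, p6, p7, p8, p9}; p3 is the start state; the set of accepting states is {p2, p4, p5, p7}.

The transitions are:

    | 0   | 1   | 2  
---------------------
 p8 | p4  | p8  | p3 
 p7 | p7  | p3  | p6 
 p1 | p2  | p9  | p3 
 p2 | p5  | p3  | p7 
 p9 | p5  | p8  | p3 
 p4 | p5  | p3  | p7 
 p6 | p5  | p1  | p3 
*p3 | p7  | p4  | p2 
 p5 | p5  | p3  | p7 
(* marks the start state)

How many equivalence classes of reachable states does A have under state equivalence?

4

Every state is reachable, so we keep all 9.
P0 = {p2,p4,p5,p7} | {p1,p3,p6,p8,p9}.
Split {p2,p4,p5,p7} by δ(·,2) → {p2,p4,p5} and {p7}.
On input 0, block {p1,p3,p6,p8,p9} splits into {p1,p6,p8,p9} and {p3}.
Stable partition: {p2,p4,p5} | {p1,p6,p8,p9} | {p7} | {p3} — 4 equivalence classes.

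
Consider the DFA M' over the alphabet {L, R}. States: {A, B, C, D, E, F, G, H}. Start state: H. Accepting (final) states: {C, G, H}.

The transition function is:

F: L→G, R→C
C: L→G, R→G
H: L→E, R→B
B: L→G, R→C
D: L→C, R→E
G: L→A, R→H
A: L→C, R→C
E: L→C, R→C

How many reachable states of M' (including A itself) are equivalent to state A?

2

First remove the unreachable states {D,F}; 6 states remain.
P0 = {C,G,H} | {A,B,E}.
Refine {C,G,H} on symbol L: members go to different blocks, giving {G,H} and {C}.
Refine {G,H} on symbol R: members go to different blocks, giving {G} and {H}.
Split {A,B,E} by δ(·,L) → {A,E} and {B}.
No further refinement is possible. Final partition (5 blocks): {G} | {A,E} | {C} | {H} | {B}.
State A belongs to the block {A,E}, which has 2 states.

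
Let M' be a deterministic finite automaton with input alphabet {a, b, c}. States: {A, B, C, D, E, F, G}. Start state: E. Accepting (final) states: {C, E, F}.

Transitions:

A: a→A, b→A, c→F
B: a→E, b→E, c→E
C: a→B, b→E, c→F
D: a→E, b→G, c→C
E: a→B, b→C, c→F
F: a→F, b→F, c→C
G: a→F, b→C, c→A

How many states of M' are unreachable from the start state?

3

BFS from E reaches {B, C, E, F}; the 3 state(s) A, D, G are never visited.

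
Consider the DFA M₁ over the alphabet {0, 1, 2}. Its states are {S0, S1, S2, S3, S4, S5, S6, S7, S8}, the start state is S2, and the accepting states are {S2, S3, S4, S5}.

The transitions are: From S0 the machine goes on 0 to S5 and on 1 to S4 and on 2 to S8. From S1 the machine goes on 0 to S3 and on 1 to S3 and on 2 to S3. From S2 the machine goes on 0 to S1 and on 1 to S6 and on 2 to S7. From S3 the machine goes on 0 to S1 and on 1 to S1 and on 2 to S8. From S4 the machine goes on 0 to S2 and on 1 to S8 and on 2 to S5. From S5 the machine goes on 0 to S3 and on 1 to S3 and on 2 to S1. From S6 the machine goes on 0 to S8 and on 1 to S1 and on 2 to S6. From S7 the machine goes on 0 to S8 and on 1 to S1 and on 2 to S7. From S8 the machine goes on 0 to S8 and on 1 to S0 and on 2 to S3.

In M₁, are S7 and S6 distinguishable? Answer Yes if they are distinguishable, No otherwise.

No

Initial partition by acceptance: {S2,S3,S4,S5} | {S0,S1,S6,S7,S8}.
Refine {S2,S3,S4,S5} on symbol 0: members go to different blocks, giving {S2,S3} and {S4,S5}.
On input 0, block {S0,S1,S6,S7,S8} splits into {S6,S7,S8} and {S0} and {S1}.
Refine {S2,S3} on symbol 1: members go to different blocks, giving {S2} and {S3}.
On input 1, block {S6,S7,S8} splits into {S6,S7} and {S8}.
Refine {S4,S5} on symbol 0: members go to different blocks, giving {S4} and {S5}.
The partition is now stable with 8 blocks: {S2} | {S6,S7} | {S4} | {S0} | {S1} | {S3} | {S8} | {S5}.
S7 and S6 lie in the same block of the stable partition, so they are equivalent — no string distinguishes them.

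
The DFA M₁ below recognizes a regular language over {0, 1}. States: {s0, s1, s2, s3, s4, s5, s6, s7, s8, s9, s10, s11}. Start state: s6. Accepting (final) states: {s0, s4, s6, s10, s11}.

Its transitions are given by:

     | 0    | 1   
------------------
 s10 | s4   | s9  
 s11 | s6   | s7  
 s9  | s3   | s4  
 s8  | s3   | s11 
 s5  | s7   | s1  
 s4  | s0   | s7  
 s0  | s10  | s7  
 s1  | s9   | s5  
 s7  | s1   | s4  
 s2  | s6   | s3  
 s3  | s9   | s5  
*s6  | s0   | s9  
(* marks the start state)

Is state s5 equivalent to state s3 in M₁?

Yes

First remove the unreachable states {s2,s8,s11}; 9 states remain.
Initial partition by acceptance: {s0,s4,s6,s10} | {s1,s3,s5,s7,s9}.
On input 1, block {s1,s3,s5,s7,s9} splits into {s1,s3,s5} and {s7,s9}.
No further refinement is possible. Final partition (3 blocks): {s0,s4,s6,s10} | {s1,s3,s5} | {s7,s9}.
s5 and s3 lie in the same block of the stable partition, so they are equivalent — no string distinguishes them.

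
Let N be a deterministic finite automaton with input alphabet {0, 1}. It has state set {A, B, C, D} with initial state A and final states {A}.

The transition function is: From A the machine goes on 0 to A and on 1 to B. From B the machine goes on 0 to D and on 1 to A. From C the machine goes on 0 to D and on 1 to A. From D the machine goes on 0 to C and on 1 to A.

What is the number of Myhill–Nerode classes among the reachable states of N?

2

All states are reachable from the start state.
Initial partition by acceptance: {A} | {B,C,D}.
No further refinement is possible. Final partition (2 blocks): {A} | {B,C,D}.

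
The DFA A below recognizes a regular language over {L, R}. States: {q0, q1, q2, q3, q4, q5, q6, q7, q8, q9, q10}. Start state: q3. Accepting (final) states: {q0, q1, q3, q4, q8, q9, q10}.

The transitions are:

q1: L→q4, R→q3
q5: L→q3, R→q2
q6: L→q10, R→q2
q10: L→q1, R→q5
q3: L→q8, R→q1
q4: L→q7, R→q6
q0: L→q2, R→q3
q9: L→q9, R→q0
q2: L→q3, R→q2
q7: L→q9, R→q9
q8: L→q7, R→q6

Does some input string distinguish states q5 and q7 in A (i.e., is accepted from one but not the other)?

Yes

Every state is reachable, so we keep all 11.
P0 = {q0,q1,q3,q4,q8,q9,q10} | {q2,q5,q6,q7}.
Refine {q0,q1,q3,q4,q8,q9,q10} on symbol L: members go to different blocks, giving {q1,q3,q9,q10} and {q0,q4,q8}.
Split {q1,q3,q9,q10} by δ(·,L) → {q1,q3} and {q9,q10}.
Split {q2,q5,q6,q7} by δ(·,L) → {q2,q5} and {q6,q7}.
On input L, block {q0,q4,q8} splits into {q4,q8} and {q0}.
Refine {q9,q10} on symbol L: members go to different blocks, giving {q9} and {q10}.
Refine {q6,q7} on symbol L: members go to different blocks, giving {q6} and {q7}.
Stable partition: {q1,q3} | {q2,q5} | {q4,q8} | {q9} | {q6} | {q0} | {q10} | {q7} — 8 equivalence classes.
q5 and q7 end up in different blocks, so they are distinguishable. For instance, the string 'R' is accepted from only q7.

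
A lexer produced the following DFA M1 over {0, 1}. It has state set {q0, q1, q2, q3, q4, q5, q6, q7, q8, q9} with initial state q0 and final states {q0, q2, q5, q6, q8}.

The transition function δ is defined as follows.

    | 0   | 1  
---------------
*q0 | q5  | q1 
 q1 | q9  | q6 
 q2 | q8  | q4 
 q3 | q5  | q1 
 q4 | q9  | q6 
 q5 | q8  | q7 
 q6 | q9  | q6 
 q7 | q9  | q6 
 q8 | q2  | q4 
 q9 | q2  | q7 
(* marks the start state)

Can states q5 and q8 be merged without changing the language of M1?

Yes

Reachable states from the start: {q0,q1,q2,q4,q5,q6,q7,q8,q9}. Unreachable: {q3} — drop them.
Start with accepting vs non-accepting: {q0,q2,q5,q6,q8} | {q1,q4,q7,q9}.
On input 0, block {q0,q2,q5,q6,q8} splits into {q0,q2,q5,q8} and {q6}.
Refine {q1,q4,q7,q9} on symbol 0: members go to different blocks, giving {q1,q4,q7} and {q9}.
No further refinement is possible. Final partition (4 blocks): {q0,q2,q5,q8} | {q1,q4,q7} | {q6} | {q9}.
q5 and q8 lie in the same block of the stable partition, so they are equivalent — no string distinguishes them.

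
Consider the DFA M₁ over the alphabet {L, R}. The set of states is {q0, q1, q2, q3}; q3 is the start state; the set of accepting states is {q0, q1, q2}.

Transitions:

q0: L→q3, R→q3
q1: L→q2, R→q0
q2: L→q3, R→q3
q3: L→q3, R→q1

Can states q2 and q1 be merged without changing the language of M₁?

Every state is reachable, so we keep all 4.
Start with accepting vs non-accepting: {q0,q1,q2} | {q3}.
On input L, block {q0,q1,q2} splits into {q0,q2} and {q1}.
No further refinement is possible. Final partition (3 blocks): {q0,q2} | {q3} | {q1}.
q2 and q1 end up in different blocks, so they are distinguishable. For instance, the string 'L' is accepted from only q1.

No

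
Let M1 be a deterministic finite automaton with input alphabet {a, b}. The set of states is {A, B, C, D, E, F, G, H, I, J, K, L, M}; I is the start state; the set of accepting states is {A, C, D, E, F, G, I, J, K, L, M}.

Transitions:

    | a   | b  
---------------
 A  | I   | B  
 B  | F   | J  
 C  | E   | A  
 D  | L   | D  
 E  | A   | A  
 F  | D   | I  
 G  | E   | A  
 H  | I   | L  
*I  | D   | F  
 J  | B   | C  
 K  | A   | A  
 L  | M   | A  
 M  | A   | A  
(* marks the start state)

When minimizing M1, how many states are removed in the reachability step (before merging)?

Starting at I and following transitions, the reachable set is {A, B, C, D, E, F, I, J, L, M}. That leaves G, H, K unreachable — 3 in total.

3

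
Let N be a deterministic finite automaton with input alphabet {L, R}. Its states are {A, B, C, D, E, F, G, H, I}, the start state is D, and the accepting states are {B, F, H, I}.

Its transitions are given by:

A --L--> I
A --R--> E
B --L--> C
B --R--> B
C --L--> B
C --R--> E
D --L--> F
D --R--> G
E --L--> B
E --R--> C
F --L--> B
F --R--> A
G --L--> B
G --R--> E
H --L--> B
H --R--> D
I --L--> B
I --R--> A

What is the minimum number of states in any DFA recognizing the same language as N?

4

Reachable states from the start: {A,B,C,D,E,F,G,I}. Unreachable: {H} — drop them.
Start with accepting vs non-accepting: {B,F,I} | {A,C,D,E,G}.
On input L, block {B,F,I} splits into {F,I} and {B}.
Refine {A,C,D,E,G} on symbol L: members go to different blocks, giving {C,E,G} and {A,D}.
No further refinement is possible. Final partition (4 blocks): {F,I} | {C,E,G} | {B} | {A,D}.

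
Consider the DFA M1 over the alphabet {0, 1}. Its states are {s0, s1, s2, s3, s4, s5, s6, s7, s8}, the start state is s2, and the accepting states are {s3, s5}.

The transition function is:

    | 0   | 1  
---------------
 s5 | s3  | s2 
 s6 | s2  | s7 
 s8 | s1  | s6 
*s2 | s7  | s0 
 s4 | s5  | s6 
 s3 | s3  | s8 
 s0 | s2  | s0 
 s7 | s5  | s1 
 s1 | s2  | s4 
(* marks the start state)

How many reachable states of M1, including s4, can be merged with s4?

Every state is reachable, so we keep all 9.
Start with accepting vs non-accepting: {s3,s5} | {s0,s1,s2,s4,s6,s7,s8}.
Refine {s0,s1,s2,s4,s6,s7,s8} on symbol 0: members go to different blocks, giving {s0,s1,s2,s6,s8} and {s4,s7}.
Refine {s0,s1,s2,s6,s8} on symbol 0: members go to different blocks, giving {s0,s1,s6,s8} and {s2}.
Split {s3,s5} by δ(·,1) → {s3} and {s5}.
Split {s0,s1,s6,s8} by δ(·,0) → {s0,s1,s6} and {s8}.
On input 1, block {s0,s1,s6} splits into {s1,s6} and {s0}.
No further refinement is possible. Final partition (7 blocks): {s3} | {s1,s6} | {s4,s7} | {s2} | {s5} | {s8} | {s0}.
The equivalence class containing s4 is {s4,s7}, of size 2.

2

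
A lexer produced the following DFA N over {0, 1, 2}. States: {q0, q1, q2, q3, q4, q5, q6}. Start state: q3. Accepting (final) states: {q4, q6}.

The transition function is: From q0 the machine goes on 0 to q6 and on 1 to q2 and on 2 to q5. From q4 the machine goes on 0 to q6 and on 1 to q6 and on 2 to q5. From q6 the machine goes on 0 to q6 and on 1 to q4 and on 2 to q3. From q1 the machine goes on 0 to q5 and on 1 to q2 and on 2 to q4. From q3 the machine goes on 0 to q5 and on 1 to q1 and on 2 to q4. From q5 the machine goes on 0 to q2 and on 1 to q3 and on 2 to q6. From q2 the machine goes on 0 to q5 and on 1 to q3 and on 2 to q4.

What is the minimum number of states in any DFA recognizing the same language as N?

Reachable states from the start: {q1,q2,q3,q4,q5,q6}. Unreachable: {q0} — drop them.
Start with accepting vs non-accepting: {q4,q6} | {q1,q2,q3,q5}.
The partition is now stable with 2 blocks: {q4,q6} | {q1,q2,q3,q5}.

2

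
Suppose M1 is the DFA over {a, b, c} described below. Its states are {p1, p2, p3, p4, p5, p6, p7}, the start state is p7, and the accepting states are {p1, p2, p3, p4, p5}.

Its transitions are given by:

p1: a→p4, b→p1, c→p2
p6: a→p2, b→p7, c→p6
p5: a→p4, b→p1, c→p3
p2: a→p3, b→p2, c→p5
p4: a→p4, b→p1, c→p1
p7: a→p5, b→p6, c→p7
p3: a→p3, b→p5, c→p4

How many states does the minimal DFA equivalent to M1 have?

Every state is reachable, so we keep all 7.
P0 = {p1,p2,p3,p4,p5} | {p6,p7}.
The partition is now stable with 2 blocks: {p1,p2,p3,p4,p5} | {p6,p7}.

2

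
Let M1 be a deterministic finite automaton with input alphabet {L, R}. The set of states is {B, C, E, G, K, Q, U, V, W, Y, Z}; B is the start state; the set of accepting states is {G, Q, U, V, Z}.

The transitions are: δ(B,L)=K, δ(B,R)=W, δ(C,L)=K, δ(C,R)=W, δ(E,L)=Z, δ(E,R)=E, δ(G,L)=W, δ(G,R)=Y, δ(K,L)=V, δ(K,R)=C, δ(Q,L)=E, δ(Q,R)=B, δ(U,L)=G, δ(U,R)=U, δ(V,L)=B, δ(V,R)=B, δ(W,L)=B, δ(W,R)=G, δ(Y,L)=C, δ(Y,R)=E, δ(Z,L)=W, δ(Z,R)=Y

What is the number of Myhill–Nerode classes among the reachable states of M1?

Reachable states from the start: {B,C,E,G,K,V,W,Y,Z}. Unreachable: {Q,U} — drop them.
Initial partition by acceptance: {G,V,Z} | {B,C,E,K,W,Y}.
Split {B,C,E,K,W,Y} by δ(·,L) → {B,C,W,Y} and {E,K}.
Refine {B,C,W,Y} on symbol L: members go to different blocks, giving {B,C} and {W,Y}.
Split {G,V,Z} by δ(·,L) → {G,Z} and {V}.
Refine {E,K} on symbol L: members go to different blocks, giving {E} and {K}.
Refine {W,Y} on symbol R: members go to different blocks, giving {W} and {Y}.
Stable partition: {G,Z} | {B,C} | {E} | {W} | {V} | {K} | {Y} — 7 equivalence classes.

7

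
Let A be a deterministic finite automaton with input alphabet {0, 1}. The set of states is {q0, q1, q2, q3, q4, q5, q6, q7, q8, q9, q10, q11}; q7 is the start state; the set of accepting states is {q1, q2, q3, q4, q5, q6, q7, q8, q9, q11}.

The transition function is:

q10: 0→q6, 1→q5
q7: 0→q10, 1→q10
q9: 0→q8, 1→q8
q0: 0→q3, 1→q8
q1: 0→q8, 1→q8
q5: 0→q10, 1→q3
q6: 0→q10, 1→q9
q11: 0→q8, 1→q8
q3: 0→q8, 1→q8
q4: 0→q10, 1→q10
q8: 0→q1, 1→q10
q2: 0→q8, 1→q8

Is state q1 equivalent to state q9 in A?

Yes

Reachable states from the start: {q1,q3,q5,q6,q7,q8,q9,q10}. Unreachable: {q0,q2,q4,q11} — drop them.
P0 = {q1,q3,q5,q6,q7,q8,q9} | {q10}.
On input 0, block {q1,q3,q5,q6,q7,q8,q9} splits into {q1,q3,q8,q9} and {q5,q6,q7}.
Refine {q1,q3,q8,q9} on symbol 1: members go to different blocks, giving {q1,q3,q9} and {q8}.
Refine {q5,q6,q7} on symbol 1: members go to different blocks, giving {q5,q6} and {q7}.
Stable partition: {q1,q3,q9} | {q10} | {q5,q6} | {q8} | {q7} — 5 equivalence classes.
q1 and q9 lie in the same block of the stable partition, so they are equivalent — no string distinguishes them.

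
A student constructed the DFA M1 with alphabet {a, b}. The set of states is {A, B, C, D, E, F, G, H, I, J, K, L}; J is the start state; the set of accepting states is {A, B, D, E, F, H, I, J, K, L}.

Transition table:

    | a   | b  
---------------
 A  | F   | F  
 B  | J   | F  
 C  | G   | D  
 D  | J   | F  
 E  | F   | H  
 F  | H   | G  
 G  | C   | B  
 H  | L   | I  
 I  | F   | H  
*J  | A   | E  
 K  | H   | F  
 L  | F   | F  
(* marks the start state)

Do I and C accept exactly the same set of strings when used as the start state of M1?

States {K} cannot be reached from the start state, so discard them.
Start with accepting vs non-accepting: {A,B,D,E,F,H,I,J,L} | {C,G}.
On input b, block {A,B,D,E,F,H,I,J,L} splits into {A,B,D,E,H,I,J,L} and {F}.
Refine {A,B,D,E,H,I,J,L} on symbol a: members go to different blocks, giving {A,E,I,L} and {B,D,H,J}.
Split {A,E,I,L} by δ(·,b) → {A,L} and {E,I}.
On input a, block {B,D,H,J} splits into {B,D} and {H,J}.
No further refinement is possible. Final partition (6 blocks): {A,L} | {C,G} | {F} | {B,D} | {E,I} | {H,J}.
I and C end up in different blocks, so they are distinguishable. For instance, the string 'ε' is accepted from only I.

No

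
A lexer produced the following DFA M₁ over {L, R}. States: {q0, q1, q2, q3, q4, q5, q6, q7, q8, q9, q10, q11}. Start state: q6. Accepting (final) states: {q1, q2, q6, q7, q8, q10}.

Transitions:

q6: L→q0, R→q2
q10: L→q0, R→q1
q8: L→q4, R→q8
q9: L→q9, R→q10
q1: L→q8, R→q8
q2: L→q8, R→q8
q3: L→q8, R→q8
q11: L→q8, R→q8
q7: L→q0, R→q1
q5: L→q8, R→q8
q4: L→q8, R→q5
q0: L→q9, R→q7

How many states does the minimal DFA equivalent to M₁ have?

6

States {q3,q11} cannot be reached from the start state, so discard them.
P0 = {q1,q2,q6,q7,q8,q10} | {q0,q4,q5,q9}.
Refine {q1,q2,q6,q7,q8,q10} on symbol L: members go to different blocks, giving {q6,q7,q8,q10} and {q1,q2}.
Refine {q6,q7,q8,q10} on symbol R: members go to different blocks, giving {q6,q7,q10} and {q8}.
Split {q0,q4,q5,q9} by δ(·,L) → {q0,q9} and {q4,q5}.
Refine {q4,q5} on symbol R: members go to different blocks, giving {q4} and {q5}.
The partition is now stable with 6 blocks: {q6,q7,q10} | {q0,q9} | {q1,q2} | {q8} | {q4} | {q5}.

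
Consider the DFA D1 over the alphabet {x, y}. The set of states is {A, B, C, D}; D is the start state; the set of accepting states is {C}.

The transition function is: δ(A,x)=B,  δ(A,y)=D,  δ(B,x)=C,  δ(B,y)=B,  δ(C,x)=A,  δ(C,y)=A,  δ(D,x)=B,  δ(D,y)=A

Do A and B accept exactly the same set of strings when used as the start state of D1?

No

Initial partition by acceptance: {C} | {A,B,D}.
On input x, block {A,B,D} splits into {A,D} and {B}.
The partition is now stable with 3 blocks: {C} | {A,D} | {B}.
A and B end up in different blocks, so they are distinguishable. For instance, the string 'x' is accepted from only B.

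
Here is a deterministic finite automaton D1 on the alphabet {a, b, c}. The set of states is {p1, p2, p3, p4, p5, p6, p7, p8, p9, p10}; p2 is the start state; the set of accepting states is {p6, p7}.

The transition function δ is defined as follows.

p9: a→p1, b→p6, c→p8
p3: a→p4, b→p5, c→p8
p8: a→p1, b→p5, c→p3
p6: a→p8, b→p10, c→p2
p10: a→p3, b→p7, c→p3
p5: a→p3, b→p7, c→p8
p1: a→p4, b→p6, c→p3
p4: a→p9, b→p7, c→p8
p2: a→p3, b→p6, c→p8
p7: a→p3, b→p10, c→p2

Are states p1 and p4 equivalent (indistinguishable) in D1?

Yes

All states are reachable from the start state.
Start with accepting vs non-accepting: {p6,p7} | {p1,p2,p3,p4,p5,p8,p9,p10}.
Refine {p1,p2,p3,p4,p5,p8,p9,p10} on symbol b: members go to different blocks, giving {p1,p2,p4,p5,p9,p10} and {p3,p8}.
Split {p1,p2,p4,p5,p9,p10} by δ(·,a) → {p1,p4,p9} and {p2,p5,p10}.
No further refinement is possible. Final partition (4 blocks): {p6,p7} | {p1,p4,p9} | {p3,p8} | {p2,p5,p10}.
p1 and p4 lie in the same block of the stable partition, so they are equivalent — no string distinguishes them.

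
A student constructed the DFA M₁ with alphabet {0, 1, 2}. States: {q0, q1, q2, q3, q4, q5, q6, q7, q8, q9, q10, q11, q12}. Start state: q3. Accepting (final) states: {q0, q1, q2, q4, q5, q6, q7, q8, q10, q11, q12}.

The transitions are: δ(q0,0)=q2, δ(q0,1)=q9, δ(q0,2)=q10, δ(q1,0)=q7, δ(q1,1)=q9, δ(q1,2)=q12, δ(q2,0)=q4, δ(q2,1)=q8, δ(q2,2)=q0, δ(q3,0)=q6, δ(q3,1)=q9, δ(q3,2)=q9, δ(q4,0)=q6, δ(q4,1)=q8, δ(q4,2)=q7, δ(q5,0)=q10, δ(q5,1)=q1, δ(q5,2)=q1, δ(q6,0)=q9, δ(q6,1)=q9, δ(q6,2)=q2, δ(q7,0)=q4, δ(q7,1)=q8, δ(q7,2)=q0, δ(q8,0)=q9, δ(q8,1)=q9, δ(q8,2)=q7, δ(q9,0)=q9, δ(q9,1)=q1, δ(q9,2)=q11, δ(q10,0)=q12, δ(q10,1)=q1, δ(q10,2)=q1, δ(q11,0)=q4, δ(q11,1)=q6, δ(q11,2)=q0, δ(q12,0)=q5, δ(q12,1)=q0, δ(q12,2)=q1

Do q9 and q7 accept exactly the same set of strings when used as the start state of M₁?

Every state is reachable, so we keep all 13.
Start with accepting vs non-accepting: {q0,q1,q2,q4,q5,q6,q7,q8,q10,q11,q12} | {q3,q9}.
Refine {q0,q1,q2,q4,q5,q6,q7,q8,q10,q11,q12} on symbol 0: members go to different blocks, giving {q0,q1,q2,q4,q5,q7,q10,q11,q12} and {q6,q8}.
Refine {q0,q1,q2,q4,q5,q7,q10,q11,q12} on symbol 0: members go to different blocks, giving {q0,q1,q2,q5,q7,q10,q11,q12} and {q4}.
On input 0, block {q0,q1,q2,q5,q7,q10,q11,q12} splits into {q0,q1,q5,q10,q12} and {q2,q7,q11}.
On input 0, block {q0,q1,q5,q10,q12} splits into {q5,q10,q12} and {q0,q1}.
On input 0, block {q3,q9} splits into {q3} and {q9}.
Stable partition: {q5,q10,q12} | {q3} | {q6,q8} | {q4} | {q2,q7,q11} | {q0,q1} | {q9} — 7 equivalence classes.
q9 and q7 end up in different blocks, so they are distinguishable. For instance, the string 'ε' is accepted from only q7.

No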